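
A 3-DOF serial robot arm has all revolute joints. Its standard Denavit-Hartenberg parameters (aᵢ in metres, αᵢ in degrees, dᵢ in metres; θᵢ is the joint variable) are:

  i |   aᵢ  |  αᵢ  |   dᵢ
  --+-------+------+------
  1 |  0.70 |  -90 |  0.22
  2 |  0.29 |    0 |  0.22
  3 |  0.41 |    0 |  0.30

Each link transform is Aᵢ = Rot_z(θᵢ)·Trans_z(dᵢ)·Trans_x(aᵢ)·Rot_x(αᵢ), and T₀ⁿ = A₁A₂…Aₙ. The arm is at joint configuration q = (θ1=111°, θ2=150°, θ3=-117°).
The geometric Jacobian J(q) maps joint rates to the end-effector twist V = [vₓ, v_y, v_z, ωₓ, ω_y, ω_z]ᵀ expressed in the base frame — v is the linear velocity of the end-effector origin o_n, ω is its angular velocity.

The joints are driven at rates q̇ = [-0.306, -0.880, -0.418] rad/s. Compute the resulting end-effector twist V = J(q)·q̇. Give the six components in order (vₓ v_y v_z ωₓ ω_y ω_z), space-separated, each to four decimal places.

0.0198 0.6252 0.2253 1.2118 0.4652 -0.3060

o_n = [-0.7695, 0.5537, -0.1483]
J₁: ẑ×o_n = [-0.5537, -0.7695, 0.0000], ω = ẑ
J2: z=[-0.9336, -0.3584, 0.0000] o=[-0.2509, 0.6535, 0.2200] → [0.1320, -0.3438, -0.0927, -0.9336, -0.3584, 0.0000]
J3: z=[-0.9336, -0.3584, 0.0000] o=[-0.3662, 0.3402, 0.0750] → [0.0800, -0.2085, -0.3439, -0.9336, -0.3584, 0.0000]
V = J·q̇ = [0.0198, 0.6252, 0.2253, 1.2118, 0.4652, -0.3060]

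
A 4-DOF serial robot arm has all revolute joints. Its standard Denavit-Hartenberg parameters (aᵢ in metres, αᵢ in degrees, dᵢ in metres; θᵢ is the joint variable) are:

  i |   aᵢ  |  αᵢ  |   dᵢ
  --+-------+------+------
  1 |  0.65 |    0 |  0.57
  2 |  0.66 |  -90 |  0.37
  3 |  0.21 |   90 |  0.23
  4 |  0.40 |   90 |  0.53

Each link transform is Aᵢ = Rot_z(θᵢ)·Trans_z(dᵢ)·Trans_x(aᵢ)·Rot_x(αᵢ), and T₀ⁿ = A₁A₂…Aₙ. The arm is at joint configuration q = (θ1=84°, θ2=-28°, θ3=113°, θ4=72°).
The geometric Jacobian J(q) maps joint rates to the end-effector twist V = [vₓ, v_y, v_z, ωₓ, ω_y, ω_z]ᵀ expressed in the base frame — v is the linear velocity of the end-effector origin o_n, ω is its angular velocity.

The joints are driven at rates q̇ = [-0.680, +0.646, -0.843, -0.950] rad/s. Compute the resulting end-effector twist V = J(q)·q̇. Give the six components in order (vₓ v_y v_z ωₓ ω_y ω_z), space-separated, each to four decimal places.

0.7406 0.1283 -0.0313 0.2099 -1.1964 0.3372

o_n = [0.1309, 1.8313, 0.4258]
J₁: ẑ×o_n = [-1.8313, 0.1309, 0.0000], ω = ẑ
J2: z=[0.0000, 0.0000, 1.0000] o=[0.0679, 0.6464, 0.5700] → [-1.1849, 0.0629, 0.0000, 0.0000, 0.0000, 1.0000]
J3: z=[-0.8290, 0.5592, 0.0000] o=[0.4370, 1.1936, 0.9400] → [-0.2875, -0.4263, -0.3575, -0.8290, 0.5592, 0.0000]
J4: z=[0.5147, 0.7631, -0.3907] o=[0.2004, 1.2542, 0.7467] → [-0.0194, 0.1924, 0.3502, 0.5147, 0.7631, -0.3907]
V = J·q̇ = [0.7406, 0.1283, -0.0313, 0.2099, -1.1964, 0.3372]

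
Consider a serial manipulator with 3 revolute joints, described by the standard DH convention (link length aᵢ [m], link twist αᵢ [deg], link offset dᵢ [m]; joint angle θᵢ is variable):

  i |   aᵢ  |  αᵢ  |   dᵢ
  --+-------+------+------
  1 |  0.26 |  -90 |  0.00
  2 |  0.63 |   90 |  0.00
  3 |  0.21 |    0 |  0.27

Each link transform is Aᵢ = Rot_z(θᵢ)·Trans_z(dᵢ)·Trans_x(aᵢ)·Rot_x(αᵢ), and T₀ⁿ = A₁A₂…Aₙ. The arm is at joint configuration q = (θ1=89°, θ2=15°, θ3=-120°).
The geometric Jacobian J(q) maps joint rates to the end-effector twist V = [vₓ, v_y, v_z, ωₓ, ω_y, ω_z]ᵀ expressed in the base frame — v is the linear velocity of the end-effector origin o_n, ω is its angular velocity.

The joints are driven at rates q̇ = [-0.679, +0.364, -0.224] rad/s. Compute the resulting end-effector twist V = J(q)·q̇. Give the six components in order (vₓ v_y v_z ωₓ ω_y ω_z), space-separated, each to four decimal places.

0.5427 -0.1269 -0.1995 -0.3650 -0.0516 -0.8954

o_n = [0.1964, 0.8337, 0.1249]
J₁: ẑ×o_n = [-0.8337, 0.1964, 0.0000], ω = ẑ
J2: z=[-0.9998, 0.0175, 0.0000] o=[0.0045, 0.2600, 0.0000] → [0.0022, 0.1249, -0.5770, -0.9998, 0.0175, 0.0000]
J3: z=[0.0045, 0.2588, 0.9659] o=[0.0152, 0.8684, -0.1631] → [0.1080, 0.1738, -0.0471, 0.0045, 0.2588, 0.9659]
V = J·q̇ = [0.5427, -0.1269, -0.1995, -0.3650, -0.0516, -0.8954]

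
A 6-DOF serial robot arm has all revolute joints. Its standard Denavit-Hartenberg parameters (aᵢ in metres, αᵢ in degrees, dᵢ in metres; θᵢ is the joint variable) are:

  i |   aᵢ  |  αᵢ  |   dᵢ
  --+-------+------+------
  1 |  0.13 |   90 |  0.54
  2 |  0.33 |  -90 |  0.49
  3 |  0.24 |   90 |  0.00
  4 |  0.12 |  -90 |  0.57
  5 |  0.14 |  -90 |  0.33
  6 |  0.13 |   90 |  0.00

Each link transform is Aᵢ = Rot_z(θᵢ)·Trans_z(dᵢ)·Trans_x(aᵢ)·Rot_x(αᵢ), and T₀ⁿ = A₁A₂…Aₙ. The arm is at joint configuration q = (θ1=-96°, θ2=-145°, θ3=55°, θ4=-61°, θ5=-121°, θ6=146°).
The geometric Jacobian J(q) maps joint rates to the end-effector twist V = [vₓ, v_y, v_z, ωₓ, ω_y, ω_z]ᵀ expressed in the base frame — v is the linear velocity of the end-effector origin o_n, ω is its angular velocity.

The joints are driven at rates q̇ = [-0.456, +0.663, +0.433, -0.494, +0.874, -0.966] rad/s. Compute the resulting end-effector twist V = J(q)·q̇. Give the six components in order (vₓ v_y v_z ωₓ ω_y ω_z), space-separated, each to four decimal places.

o_n = [-0.3287, 0.8025, -0.1277]
J₁: ẑ×o_n = [-0.8025, -0.3287, 0.0000], ω = ẑ
J2: z=[-0.9945, 0.1045, 0.0000] o=[-0.0136, -0.1293, 0.5400] → [-0.0698, -0.6640, -0.8937, -0.9945, 0.1045, 0.0000]
J3: z=[-0.0600, -0.5704, -0.8192] o=[-0.4726, 0.1908, 0.3507] → [0.7740, -0.1466, 0.0454, -0.0600, -0.5704, -0.8192]
J4: z=[-0.5003, 0.7273, -0.4698] o=[-0.2653, 0.2824, 0.2718] → [-0.0461, -0.1701, -0.2141, -0.5003, 0.7273, -0.4698]
J5: z=[0.7264, 0.0572, -0.6849] o=[-0.4940, 0.7790, 0.0708] → [0.0047, 0.0310, 0.0076, 0.7264, 0.0572, -0.6849]
J6: z=[0.1462, 0.9608, 0.2354] o=[-0.3483, 0.8358, -0.2518] → [0.1271, -0.0135, -0.0237, 0.1462, 0.9608, 0.2354]
V = J·q̇ = [0.5589, -0.2297, -0.4376, 0.0554, -1.4151, -1.4046]

0.5589 -0.2297 -0.4376 0.0554 -1.4151 -1.4046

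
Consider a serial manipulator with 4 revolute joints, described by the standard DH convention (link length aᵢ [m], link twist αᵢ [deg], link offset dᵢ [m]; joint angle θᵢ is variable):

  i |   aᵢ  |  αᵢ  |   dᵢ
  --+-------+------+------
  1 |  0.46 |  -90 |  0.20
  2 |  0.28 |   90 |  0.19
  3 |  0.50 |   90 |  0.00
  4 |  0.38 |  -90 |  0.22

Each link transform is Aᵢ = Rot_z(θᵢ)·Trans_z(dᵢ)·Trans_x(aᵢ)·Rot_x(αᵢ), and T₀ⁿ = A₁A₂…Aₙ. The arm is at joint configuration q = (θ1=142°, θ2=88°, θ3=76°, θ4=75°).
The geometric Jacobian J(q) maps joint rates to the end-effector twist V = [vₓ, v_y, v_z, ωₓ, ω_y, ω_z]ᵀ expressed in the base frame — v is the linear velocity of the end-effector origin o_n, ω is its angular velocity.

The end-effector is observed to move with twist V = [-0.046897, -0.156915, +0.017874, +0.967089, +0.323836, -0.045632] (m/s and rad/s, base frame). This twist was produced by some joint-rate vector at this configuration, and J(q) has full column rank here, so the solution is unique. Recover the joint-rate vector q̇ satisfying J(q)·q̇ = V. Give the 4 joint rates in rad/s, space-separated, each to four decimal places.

0.7750 -0.6510 -0.5910 0.8250

o_n = [-1.1107, -0.0425, -0.4250]
J₁: ẑ×o_n = [0.0425, -1.1107, 0.0000], ω = ẑ
J2: z=[-0.6157, -0.7880, 0.0000] o=[-0.3625, 0.2832, 0.2000] → [0.4925, -0.3848, -0.3891, -0.6157, -0.7880, 0.0000]
J3: z=[-0.7875, 0.6153, 0.0349] o=[-0.4872, 0.1395, -0.0798] → [-0.2060, -0.2936, 0.5270, -0.7875, 0.6153, 0.0349]
J4: z=[0.1223, 0.2115, -0.9697] o=[-0.7892, -0.2402, -0.2007] → [0.1443, 0.3393, 0.0922, 0.1223, 0.2115, -0.9697]
q̇ = J⁺·V = [0.7750, -0.6510, -0.5910, 0.8250]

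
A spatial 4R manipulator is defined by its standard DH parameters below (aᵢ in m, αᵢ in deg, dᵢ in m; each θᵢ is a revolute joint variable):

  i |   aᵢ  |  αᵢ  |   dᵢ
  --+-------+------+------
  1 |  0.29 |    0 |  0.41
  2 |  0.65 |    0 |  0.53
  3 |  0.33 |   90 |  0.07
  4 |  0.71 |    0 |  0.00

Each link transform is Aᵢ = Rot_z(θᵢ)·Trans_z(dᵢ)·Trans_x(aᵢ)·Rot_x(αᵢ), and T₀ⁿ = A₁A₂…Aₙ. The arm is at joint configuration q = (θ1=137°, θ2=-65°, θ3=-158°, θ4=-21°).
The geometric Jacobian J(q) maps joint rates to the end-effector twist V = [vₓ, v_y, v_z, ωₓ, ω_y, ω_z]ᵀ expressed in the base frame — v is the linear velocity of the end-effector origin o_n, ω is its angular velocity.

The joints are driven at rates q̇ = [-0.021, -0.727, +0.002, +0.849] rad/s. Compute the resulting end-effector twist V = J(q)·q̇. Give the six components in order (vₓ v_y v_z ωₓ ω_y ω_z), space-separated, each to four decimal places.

o_n = [0.0580, -0.1745, 0.7556]
J₁: ẑ×o_n = [0.1745, 0.0580, -0.0000], ω = ẑ
J2: z=[0.0000, 0.0000, 1.0000] o=[-0.2121, 0.1978, 0.4100] → [0.3722, 0.2701, -0.0000, 0.0000, 0.0000, 1.0000]
J3: z=[0.0000, 0.0000, 1.0000] o=[-0.0112, 0.8160, 0.9400] → [0.9904, 0.0693, -0.0000, 0.0000, 0.0000, 1.0000]
J4: z=[-0.9976, -0.0698, 0.0000] o=[0.0118, 0.4868, 1.0100] → [0.0177, -0.2538, 0.6628, -0.9976, -0.0698, 0.0000]
V = J·q̇ = [-0.2572, -0.4130, 0.5628, -0.8469, -0.0592, -0.7460]

-0.2572 -0.4130 0.5628 -0.8469 -0.0592 -0.7460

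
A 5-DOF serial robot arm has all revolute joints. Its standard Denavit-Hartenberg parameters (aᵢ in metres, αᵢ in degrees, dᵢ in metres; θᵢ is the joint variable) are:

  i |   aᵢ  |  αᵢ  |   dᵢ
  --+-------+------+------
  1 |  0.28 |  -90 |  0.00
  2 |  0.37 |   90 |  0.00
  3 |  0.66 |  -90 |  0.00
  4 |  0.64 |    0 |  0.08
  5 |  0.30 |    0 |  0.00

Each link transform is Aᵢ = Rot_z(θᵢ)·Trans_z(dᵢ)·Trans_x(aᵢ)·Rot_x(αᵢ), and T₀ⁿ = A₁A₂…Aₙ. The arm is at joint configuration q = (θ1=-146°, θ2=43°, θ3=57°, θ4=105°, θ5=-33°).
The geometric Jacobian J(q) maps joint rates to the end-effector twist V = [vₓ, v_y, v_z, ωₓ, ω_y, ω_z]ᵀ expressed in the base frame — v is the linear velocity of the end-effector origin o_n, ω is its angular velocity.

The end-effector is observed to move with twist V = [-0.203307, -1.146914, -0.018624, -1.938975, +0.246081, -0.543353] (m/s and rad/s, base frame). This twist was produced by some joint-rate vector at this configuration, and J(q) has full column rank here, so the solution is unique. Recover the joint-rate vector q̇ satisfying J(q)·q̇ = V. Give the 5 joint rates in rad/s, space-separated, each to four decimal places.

-0.4730 -0.5590 0.9510 -0.6420 -0.6970

o_n = [0.2009, -0.5109, -1.0854]
J₁: ẑ×o_n = [0.5109, 0.2009, -0.0000], ω = ẑ
J2: z=[0.5592, -0.8290, 0.0000] o=[-0.2321, -0.1566, 0.0000] → [0.8999, 0.6070, 0.1608, 0.5592, -0.8290, 0.0000]
J3: z=[-0.5654, -0.3814, 0.7314] o=[-0.4565, -0.3079, -0.2523] → [0.4662, 0.0097, 0.3655, -0.5654, -0.3814, 0.7314]
J4: z=[0.8131, -0.1085, 0.5720] o=[-0.3649, -0.9138, -0.4975] → [-0.1666, 0.8016, 0.3889, 0.8131, -0.1085, 0.5720]
J5: z=[0.8131, -0.1085, 0.5720] o=[0.0267, -0.5346, -0.8423] → [0.0128, 0.2973, 0.0382, 0.8131, -0.1085, 0.5720]
q̇ = J⁺·V = [-0.4730, -0.5590, 0.9510, -0.6420, -0.6970]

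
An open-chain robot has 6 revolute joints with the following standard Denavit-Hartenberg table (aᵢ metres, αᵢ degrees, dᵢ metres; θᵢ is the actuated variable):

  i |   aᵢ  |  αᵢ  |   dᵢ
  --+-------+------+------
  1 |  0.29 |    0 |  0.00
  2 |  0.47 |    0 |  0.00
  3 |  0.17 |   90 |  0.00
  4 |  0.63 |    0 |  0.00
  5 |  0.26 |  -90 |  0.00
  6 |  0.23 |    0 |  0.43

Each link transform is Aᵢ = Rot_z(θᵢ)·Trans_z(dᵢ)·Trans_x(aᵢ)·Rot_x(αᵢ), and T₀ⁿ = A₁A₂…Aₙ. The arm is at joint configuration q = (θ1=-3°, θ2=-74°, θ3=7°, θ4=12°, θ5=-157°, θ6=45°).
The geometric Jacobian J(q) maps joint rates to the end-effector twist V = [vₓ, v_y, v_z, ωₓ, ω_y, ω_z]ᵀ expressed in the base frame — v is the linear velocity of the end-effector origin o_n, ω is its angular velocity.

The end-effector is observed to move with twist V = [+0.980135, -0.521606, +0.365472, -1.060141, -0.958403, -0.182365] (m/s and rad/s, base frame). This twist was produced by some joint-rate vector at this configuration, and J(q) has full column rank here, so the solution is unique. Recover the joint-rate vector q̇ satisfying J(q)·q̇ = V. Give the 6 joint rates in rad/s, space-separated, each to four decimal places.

o_n = [0.7830, -1.0628, -0.4637]
J₁: ẑ×o_n = [1.0628, 0.7830, -0.0000], ω = ẑ
J2: z=[0.0000, 0.0000, 1.0000] o=[0.2896, -0.0152, 0.0000] → [1.0476, 0.4934, -0.0000, 0.0000, 0.0000, 1.0000]
J3: z=[0.0000, 0.0000, 1.0000] o=[0.3953, -0.4731, 0.0000] → [0.5896, 0.3877, -0.0000, 0.0000, 0.0000, 1.0000]
J4: z=[-0.9397, -0.3420, 0.0000] o=[0.4535, -0.6329, 0.0000] → [0.1586, -0.4357, 0.5167, -0.9397, -0.3420, 0.0000]
J5: z=[-0.9397, -0.3420, 0.0000] o=[0.6642, -1.2119, 0.1310] → [0.2034, -0.5588, -0.0996, -0.9397, -0.3420, 0.0000]
J6: z=[0.1962, -0.5390, -0.8192] o=[0.5914, -1.0118, -0.0181] → [0.1984, -0.0696, 0.0933, 0.1962, -0.5390, -0.8192]
q̇ = J⁺·V = [-0.2580, 0.7230, 0.1210, 0.6650, 0.6590, 0.9380]

-0.2580 0.7230 0.1210 0.6650 0.6590 0.9380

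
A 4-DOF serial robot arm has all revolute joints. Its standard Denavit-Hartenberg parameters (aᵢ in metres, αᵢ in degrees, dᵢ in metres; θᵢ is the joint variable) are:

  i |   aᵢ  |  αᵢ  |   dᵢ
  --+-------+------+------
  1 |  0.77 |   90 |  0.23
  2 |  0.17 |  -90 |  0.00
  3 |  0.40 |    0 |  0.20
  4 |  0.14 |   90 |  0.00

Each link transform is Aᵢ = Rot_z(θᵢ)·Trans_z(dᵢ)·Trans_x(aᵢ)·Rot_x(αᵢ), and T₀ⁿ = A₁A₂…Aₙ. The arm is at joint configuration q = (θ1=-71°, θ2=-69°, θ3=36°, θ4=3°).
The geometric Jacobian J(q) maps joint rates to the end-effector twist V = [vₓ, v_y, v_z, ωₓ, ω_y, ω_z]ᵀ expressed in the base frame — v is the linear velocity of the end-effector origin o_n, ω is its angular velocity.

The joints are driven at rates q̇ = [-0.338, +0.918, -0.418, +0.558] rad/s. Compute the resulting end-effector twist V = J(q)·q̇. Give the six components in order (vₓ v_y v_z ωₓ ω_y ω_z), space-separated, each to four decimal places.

o_n = [0.6874, -1.0035, -0.2607]
J₁: ẑ×o_n = [1.0035, 0.6874, -0.0000], ω = ẑ
J2: z=[-0.9455, -0.3256, 0.0000] o=[0.2507, -0.7280, 0.2300] → [0.1598, -0.4640, 0.4026, -0.9455, -0.3256, 0.0000]
J3: z=[0.3039, -0.8827, 0.3584] o=[0.2705, -0.7857, 0.0713] → [0.3711, 0.2503, 0.3018, 0.3039, -0.8827, 0.3584]
J4: z=[0.3039, -0.8827, 0.3584] o=[0.5914, -0.9953, -0.1591] → [0.0926, 0.0653, 0.0823, 0.3039, -0.8827, 0.3584]
V = J·q̇ = [-0.2960, -0.7265, 0.2894, -0.8254, -0.4225, -0.2878]

-0.2960 -0.7265 0.2894 -0.8254 -0.4225 -0.2878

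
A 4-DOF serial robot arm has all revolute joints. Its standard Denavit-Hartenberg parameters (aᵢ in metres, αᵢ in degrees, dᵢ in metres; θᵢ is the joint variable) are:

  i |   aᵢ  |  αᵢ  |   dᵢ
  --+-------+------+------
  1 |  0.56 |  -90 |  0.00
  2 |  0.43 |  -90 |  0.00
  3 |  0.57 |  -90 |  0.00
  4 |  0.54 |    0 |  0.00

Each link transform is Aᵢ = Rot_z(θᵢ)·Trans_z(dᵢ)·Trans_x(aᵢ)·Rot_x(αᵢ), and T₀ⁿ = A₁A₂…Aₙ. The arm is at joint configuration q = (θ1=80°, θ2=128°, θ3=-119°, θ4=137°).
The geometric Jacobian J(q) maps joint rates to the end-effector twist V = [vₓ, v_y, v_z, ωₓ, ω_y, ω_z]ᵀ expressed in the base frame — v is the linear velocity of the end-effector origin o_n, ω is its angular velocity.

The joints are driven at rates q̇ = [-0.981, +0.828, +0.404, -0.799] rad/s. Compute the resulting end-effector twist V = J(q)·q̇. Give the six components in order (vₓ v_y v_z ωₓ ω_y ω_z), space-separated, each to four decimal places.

o_n = [-0.0401, 0.6546, -0.4987]
J₁: ẑ×o_n = [-0.6546, -0.0401, 0.0000], ω = ẑ
J2: z=[-0.9848, 0.1736, 0.0000] o=[0.0972, 0.5515, 0.0000] → [-0.0866, -0.4911, -0.0777, -0.9848, 0.1736, 0.0000]
J3: z=[-0.1368, -0.7760, 0.6157] o=[0.0513, 0.2908, -0.3388] → [-0.1000, -0.0781, -0.1207, -0.1368, -0.7760, 0.6157]
J4: z=[-0.5709, -0.4461, -0.6892] o=[-0.4101, 0.5449, -0.1211] → [0.2441, -0.4707, 0.1024, -0.5709, -0.4461, -0.6892]
V = J·q̇ = [0.3351, -0.0228, -0.1950, -0.4145, 0.1867, -0.1816]

0.3351 -0.0228 -0.1950 -0.4145 0.1867 -0.1816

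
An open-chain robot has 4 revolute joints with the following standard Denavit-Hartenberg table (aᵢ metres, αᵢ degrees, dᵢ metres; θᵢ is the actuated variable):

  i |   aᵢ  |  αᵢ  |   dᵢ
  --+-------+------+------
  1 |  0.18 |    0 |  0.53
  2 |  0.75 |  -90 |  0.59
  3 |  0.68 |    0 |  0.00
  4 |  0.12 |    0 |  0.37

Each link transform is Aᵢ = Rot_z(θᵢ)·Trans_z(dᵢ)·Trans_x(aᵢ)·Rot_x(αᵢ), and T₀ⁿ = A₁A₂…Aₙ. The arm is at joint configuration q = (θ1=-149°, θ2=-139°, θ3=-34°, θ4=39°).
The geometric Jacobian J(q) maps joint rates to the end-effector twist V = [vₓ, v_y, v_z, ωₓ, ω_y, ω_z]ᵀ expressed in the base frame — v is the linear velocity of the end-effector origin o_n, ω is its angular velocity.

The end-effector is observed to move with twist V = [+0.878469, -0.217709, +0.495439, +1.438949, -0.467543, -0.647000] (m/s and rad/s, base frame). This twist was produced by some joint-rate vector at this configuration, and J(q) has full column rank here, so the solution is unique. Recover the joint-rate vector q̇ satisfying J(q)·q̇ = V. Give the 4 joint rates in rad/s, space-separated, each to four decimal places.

o_n = [-0.0633, 1.3848, 1.4898]
J₁: ẑ×o_n = [-1.3848, -0.0633, 0.0000], ω = ẑ
J2: z=[0.0000, 0.0000, 1.0000] o=[-0.1543, -0.0927, 0.5300] → [-1.4775, 0.0910, 0.0000, 0.0000, 0.0000, 1.0000]
J3: z=[-0.9511, 0.3090, 0.0000] o=[0.0775, 0.6206, 1.1200] → [0.1143, 0.3517, -0.6833, -0.9511, 0.3090, 0.0000]
J4: z=[-0.9511, 0.3090, 0.0000] o=[0.2517, 1.1567, 1.5003] → [-0.0032, -0.0099, -0.1195, -0.9511, 0.3090, 0.0000]
q̇ = J⁺·V = [-0.1810, -0.4660, -0.5580, -0.9550]

-0.1810 -0.4660 -0.5580 -0.9550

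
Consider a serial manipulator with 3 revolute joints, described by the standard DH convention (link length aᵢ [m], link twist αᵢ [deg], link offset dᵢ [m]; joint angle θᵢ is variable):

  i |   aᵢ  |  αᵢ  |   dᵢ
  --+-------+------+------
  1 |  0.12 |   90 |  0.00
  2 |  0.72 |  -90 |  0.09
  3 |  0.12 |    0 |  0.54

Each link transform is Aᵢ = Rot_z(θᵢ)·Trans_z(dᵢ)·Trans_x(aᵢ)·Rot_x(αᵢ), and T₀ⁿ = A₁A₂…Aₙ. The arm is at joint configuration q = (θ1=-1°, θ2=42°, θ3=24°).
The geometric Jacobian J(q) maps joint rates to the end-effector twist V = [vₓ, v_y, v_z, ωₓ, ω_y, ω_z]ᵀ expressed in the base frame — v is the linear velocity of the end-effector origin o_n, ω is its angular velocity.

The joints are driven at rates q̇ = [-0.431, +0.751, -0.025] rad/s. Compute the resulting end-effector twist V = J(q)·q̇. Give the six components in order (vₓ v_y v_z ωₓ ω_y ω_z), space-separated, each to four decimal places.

-0.7379 -0.1516 0.1925 0.0036 -0.7512 -0.4496

o_n = [0.3744, -0.0477, 0.9564]
J₁: ẑ×o_n = [0.0477, 0.3744, -0.0000], ω = ẑ
J2: z=[-0.0175, -0.9998, 0.0000] o=[0.1200, -0.0021, 0.0000] → [-0.9563, 0.0167, 0.2552, -0.0175, -0.9998, 0.0000]
J3: z=[-0.6690, 0.0117, 0.7431] o=[0.6534, -0.1014, 0.4818] → [-0.0344, 0.1102, -0.0327, -0.6690, 0.0117, 0.7431]
V = J·q̇ = [-0.7379, -0.1516, 0.1925, 0.0036, -0.7512, -0.4496]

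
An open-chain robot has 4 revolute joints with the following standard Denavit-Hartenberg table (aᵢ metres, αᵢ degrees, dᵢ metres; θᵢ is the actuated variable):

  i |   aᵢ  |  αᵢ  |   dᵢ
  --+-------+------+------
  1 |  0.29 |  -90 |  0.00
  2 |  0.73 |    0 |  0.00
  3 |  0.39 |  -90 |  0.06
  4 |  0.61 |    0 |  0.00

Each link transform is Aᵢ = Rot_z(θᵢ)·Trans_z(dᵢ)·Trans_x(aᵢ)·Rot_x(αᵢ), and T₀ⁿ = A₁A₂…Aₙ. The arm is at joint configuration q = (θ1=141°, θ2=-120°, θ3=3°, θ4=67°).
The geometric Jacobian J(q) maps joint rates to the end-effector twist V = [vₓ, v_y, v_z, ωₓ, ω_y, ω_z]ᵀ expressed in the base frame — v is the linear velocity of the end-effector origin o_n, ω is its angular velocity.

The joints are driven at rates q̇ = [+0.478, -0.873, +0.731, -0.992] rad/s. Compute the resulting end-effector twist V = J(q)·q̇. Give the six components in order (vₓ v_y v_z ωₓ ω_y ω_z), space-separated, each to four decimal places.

0.4605 -0.4556 0.1372 0.7763 -0.4459 0.0276

o_n = [0.5956, 0.1630, 1.1921]
J₁: ẑ×o_n = [-0.1630, 0.5956, 0.0000], ω = ẑ
J2: z=[-0.6293, -0.7771, 0.0000] o=[-0.2254, 0.1825, 0.0000] → [-0.9264, 0.7502, 0.6503, -0.6293, -0.7771, 0.0000]
J3: z=[-0.6293, -0.7771, 0.0000] o=[0.0583, -0.0472, 0.6322] → [-0.4351, 0.3523, 0.2853, -0.6293, -0.7771, 0.0000]
J4: z=[-0.6924, 0.5607, 0.4540] o=[0.1581, -0.2053, 0.9797] → [-0.0481, 0.3457, -0.5003, -0.6924, 0.5607, 0.4540]
V = J·q̇ = [0.4605, -0.4556, 0.1372, 0.7763, -0.4459, 0.0276]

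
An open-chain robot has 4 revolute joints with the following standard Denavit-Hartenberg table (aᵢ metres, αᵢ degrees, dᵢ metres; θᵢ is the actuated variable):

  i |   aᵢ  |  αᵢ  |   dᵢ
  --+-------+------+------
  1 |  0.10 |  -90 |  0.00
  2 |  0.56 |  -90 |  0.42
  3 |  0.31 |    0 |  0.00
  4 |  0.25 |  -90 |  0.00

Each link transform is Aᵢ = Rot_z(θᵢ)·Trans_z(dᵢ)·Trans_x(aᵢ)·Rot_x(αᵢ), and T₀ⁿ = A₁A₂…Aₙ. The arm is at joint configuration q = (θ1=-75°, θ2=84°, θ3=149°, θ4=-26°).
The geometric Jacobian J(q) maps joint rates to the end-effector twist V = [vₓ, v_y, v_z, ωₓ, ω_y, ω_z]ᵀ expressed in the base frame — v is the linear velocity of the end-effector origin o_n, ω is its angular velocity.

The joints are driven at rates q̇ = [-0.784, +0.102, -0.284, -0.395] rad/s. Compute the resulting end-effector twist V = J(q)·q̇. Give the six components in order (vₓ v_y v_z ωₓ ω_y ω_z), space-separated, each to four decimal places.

-0.2392 -0.1089 -0.1884 0.2733 -0.6259 -0.7130

o_n = [0.0791, -0.0994, -0.1573]
J₁: ẑ×o_n = [0.0994, 0.0791, -0.0000], ω = ẑ
J2: z=[0.9659, 0.2588, 0.0000] o=[0.0259, -0.0966, 0.0000] → [-0.0407, 0.1519, -0.0165, 0.9659, 0.2588, 0.0000]
J3: z=[-0.2574, 0.9606, -0.1045] o=[0.4467, -0.0444, -0.5569] → [0.3782, 0.1413, 0.3673, -0.2574, 0.9606, -0.1045]
J4: z=[-0.2574, 0.9606, -0.1045] o=[0.2853, -0.0589, -0.2927] → [0.1258, 0.0564, 0.2085, -0.2574, 0.9606, -0.1045]
V = J·q̇ = [-0.2392, -0.1089, -0.1884, 0.2733, -0.6259, -0.7130]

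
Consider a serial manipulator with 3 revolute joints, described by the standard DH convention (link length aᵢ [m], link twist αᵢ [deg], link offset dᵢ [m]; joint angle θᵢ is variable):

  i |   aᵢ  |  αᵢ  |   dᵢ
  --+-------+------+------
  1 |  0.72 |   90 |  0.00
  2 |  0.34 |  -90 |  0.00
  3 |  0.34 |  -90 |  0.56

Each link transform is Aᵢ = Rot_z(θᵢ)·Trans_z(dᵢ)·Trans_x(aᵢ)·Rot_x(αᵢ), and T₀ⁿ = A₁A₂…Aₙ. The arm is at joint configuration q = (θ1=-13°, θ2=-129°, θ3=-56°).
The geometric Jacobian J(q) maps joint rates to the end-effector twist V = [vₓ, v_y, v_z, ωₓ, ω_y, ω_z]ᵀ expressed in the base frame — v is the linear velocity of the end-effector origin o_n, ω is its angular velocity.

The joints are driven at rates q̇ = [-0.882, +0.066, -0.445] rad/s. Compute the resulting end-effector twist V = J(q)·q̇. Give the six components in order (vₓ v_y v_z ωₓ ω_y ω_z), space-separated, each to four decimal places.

o_n = [0.7371, -0.4595, -0.7644]
J₁: ẑ×o_n = [0.4595, 0.7371, -0.0000], ω = ẑ
J2: z=[-0.2250, -0.9744, 0.0000] o=[0.7015, -0.1620, 0.0000] → [0.7448, -0.1720, 0.1016, -0.2250, -0.9744, 0.0000]
J3: z=[0.7572, -0.1748, -0.6293] o=[0.4931, -0.1138, -0.2642] → [-0.1301, 0.2252, -0.2191, 0.7572, -0.1748, -0.6293]
V = J·q̇ = [-0.2982, -0.7617, 0.1042, -0.3518, 0.0135, -0.6020]

-0.2982 -0.7617 0.1042 -0.3518 0.0135 -0.6020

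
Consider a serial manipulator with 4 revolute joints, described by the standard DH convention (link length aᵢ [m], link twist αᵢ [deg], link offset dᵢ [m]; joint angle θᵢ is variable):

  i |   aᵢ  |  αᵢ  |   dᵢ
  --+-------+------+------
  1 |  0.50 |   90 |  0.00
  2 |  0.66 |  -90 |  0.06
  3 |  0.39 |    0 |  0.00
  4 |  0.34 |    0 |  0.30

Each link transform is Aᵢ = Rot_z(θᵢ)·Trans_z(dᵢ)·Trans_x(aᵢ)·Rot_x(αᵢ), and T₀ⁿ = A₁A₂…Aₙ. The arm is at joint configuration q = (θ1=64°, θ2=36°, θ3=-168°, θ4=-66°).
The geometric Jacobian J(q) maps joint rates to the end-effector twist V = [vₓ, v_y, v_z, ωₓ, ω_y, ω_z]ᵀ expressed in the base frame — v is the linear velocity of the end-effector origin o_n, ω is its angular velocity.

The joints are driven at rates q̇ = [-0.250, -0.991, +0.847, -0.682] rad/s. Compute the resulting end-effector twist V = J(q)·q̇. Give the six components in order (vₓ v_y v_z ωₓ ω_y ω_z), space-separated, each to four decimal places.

0.5555 0.1059 0.1254 -0.9332 0.3473 -0.1165

o_n = [0.0494, 0.4068, 0.2889]
J₁: ẑ×o_n = [-0.4068, 0.0494, 0.0000], ω = ẑ
J2: z=[0.8988, -0.4384, 0.0000] o=[0.2192, 0.4494, 0.0000] → [-0.1267, -0.2597, -0.1127, 0.8988, -0.4384, 0.0000]
J3: z=[-0.2577, -0.5283, 0.8090] o=[0.5072, 0.9030, 0.3879] → [0.4537, -0.3959, -0.1140, -0.2577, -0.5283, 0.8090]
J4: z=[-0.2577, -0.5283, 0.8090] o=[0.4448, 0.5901, 0.1637] → [0.0821, -0.2876, -0.1617, -0.2577, -0.5283, 0.8090]
V = J·q̇ = [0.5555, 0.1059, 0.1254, -0.9332, 0.3473, -0.1165]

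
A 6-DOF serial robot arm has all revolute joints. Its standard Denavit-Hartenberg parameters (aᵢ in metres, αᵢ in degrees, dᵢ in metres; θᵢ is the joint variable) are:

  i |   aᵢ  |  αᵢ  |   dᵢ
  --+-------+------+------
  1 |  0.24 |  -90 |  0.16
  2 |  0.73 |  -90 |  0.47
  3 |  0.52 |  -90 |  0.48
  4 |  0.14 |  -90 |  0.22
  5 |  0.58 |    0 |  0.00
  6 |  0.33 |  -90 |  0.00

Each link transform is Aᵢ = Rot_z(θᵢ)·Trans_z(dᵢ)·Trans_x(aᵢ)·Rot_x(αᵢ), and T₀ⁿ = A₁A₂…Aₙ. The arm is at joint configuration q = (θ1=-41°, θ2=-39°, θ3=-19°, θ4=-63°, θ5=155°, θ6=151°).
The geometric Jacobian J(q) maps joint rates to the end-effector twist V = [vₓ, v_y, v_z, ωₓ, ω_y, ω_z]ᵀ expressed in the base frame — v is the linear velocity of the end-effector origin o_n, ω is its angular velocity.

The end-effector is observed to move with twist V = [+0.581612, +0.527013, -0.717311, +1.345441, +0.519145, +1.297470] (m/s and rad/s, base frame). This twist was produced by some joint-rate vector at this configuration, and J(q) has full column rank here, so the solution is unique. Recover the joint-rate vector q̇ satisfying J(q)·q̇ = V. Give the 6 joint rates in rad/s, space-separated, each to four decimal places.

o_n = [1.2932, -0.6177, 0.6863]
J₁: ẑ×o_n = [0.6177, 1.2932, -0.0000], ω = ẑ
J2: z=[0.6561, 0.7547, 0.0000] o=[0.1811, -0.1575, 0.1600] → [0.3972, -0.3453, -1.1413, 0.6561, 0.7547, 0.0000]
J3: z=[0.4750, -0.4129, -0.7771] o=[0.9176, -0.1749, 0.6194] → [-0.3717, -0.3237, -0.0552, 0.4750, -0.4129, -0.7771]
J4: z=[-0.4294, -0.8796, 0.2049] o=[1.5451, -0.4960, 0.5558] → [-0.0899, 0.0044, -0.1693, -0.4294, -0.8796, 0.2049]
J5: z=[0.4688, -0.0232, 0.8830] o=[1.5587, -0.7561, 0.5417] → [-0.1255, -0.3021, 0.0587, 0.4688, -0.0232, 0.8830]
J6: z=[0.4688, -0.0232, 0.8830] o=[1.2581, -0.2907, 0.7135] → [0.2894, 0.0438, -0.1525, 0.4688, -0.0232, 0.8830]
q̇ = J⁺·V = [0.9410, 0.6740, 0.6080, -0.3240, 0.8770, 0.1370]

0.9410 0.6740 0.6080 -0.3240 0.8770 0.1370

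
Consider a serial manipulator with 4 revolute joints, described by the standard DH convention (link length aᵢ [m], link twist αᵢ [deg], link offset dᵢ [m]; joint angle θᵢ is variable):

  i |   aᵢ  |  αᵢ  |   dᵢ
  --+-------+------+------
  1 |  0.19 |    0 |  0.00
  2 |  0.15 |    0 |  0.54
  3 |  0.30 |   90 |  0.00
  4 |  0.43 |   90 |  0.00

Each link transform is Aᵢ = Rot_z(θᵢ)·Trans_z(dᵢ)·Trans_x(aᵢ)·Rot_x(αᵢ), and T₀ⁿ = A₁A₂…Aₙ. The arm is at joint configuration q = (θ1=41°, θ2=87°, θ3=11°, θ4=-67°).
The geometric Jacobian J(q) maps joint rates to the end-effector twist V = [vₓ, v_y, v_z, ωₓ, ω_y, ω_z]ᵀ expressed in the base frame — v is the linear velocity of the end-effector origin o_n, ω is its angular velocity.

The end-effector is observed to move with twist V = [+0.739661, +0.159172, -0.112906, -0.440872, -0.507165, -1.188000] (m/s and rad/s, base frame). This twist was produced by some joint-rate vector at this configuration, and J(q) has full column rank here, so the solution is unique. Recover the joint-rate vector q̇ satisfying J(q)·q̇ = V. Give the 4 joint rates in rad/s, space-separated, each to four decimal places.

o_n = [-0.3022, 0.5499, 0.1442]
J₁: ẑ×o_n = [-0.5499, -0.3022, 0.0000], ω = ẑ
J2: z=[0.0000, 0.0000, 1.0000] o=[0.1434, 0.1247, 0.0000] → [-0.4252, -0.4456, 0.0000, 0.0000, 0.0000, 1.0000]
J3: z=[0.0000, 0.0000, 1.0000] o=[0.0510, 0.2429, 0.5400] → [-0.3070, -0.3532, 0.0000, 0.0000, 0.0000, 1.0000]
J4: z=[0.6561, 0.7547, 0.0000] o=[-0.1754, 0.4397, 0.5400] → [-0.2987, 0.2597, 0.1680, 0.6561, 0.7547, 0.0000]
q̇ = J⁺·V = [-0.9220, 0.4210, -0.6870, -0.6720]

-0.9220 0.4210 -0.6870 -0.6720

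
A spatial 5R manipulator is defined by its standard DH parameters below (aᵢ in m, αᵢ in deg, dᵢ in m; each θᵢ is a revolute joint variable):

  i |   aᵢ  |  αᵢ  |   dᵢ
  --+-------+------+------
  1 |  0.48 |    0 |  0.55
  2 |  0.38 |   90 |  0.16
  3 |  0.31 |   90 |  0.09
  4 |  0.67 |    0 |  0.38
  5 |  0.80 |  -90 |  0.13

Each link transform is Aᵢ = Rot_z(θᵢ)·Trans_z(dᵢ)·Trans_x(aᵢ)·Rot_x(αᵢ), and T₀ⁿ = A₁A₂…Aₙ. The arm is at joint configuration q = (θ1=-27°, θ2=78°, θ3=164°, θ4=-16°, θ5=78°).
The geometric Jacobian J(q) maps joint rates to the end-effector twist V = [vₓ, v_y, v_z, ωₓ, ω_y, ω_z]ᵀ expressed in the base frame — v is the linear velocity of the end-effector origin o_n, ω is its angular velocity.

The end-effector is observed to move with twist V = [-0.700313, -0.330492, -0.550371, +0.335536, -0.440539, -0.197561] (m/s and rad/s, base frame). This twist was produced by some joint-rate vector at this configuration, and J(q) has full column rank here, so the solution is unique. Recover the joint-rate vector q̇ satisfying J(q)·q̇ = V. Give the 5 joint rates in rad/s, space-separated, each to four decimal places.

-0.3850 0.6450 0.5380 -0.6100 0.1340

o_n = [0.4263, -1.1916, 1.5667]
J₁: ẑ×o_n = [1.1916, 0.4263, -0.0000], ω = ẑ
J2: z=[0.0000, 0.0000, 1.0000] o=[0.4277, -0.2179, 0.5500] → [0.9737, -0.0014, 0.0000, 0.0000, 0.0000, 1.0000]
J3: z=[0.7771, -0.6293, 0.0000] o=[0.6668, 0.0774, 0.7100] → [-0.5392, -0.6658, -1.1375, 0.7771, -0.6293, 0.0000]
J4: z=[0.1735, 0.2142, 0.9613] o=[0.5492, -0.2108, 0.7954] → [1.1080, -0.2520, -0.1438, 0.1735, 0.2142, 0.9613]
J5: z=[0.1735, 0.2142, 0.9613] o=[0.0820, -0.4943, 1.3382] → [0.7192, 0.2913, -0.1947, 0.1735, 0.2142, 0.9613]
q̇ = J⁺·V = [-0.3850, 0.6450, 0.5380, -0.6100, 0.1340]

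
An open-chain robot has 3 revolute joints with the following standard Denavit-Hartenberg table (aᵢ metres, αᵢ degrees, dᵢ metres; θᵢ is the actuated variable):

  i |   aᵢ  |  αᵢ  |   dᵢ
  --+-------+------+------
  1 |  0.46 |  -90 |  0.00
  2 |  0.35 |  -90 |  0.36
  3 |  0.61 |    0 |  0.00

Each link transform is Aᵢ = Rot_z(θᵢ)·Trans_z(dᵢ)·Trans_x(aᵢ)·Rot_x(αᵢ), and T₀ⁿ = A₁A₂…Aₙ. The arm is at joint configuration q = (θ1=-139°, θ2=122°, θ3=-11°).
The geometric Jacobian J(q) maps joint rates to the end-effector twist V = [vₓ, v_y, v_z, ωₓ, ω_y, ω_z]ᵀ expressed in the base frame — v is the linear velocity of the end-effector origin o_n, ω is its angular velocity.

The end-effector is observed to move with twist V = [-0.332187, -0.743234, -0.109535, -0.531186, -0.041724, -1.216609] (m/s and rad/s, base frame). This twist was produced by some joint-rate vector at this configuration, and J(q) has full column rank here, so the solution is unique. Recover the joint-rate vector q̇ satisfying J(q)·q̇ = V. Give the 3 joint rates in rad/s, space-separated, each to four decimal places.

-0.9490 -0.3170 -0.5050

o_n = [0.3448, -0.3315, -0.8046]
J₁: ẑ×o_n = [0.3315, 0.3448, -0.0000], ω = ẑ
J2: z=[0.6561, -0.7547, 0.0000] o=[-0.3472, -0.3018, 0.0000] → [0.6073, 0.5279, 0.5028, 0.6561, -0.7547, 0.0000]
J3: z=[0.6400, 0.5564, 0.5299] o=[0.0290, -0.4518, -0.2968] → [-0.3463, 0.4924, -0.0987, 0.6400, 0.5564, 0.5299]
q̇ = J⁺·V = [-0.9490, -0.3170, -0.5050]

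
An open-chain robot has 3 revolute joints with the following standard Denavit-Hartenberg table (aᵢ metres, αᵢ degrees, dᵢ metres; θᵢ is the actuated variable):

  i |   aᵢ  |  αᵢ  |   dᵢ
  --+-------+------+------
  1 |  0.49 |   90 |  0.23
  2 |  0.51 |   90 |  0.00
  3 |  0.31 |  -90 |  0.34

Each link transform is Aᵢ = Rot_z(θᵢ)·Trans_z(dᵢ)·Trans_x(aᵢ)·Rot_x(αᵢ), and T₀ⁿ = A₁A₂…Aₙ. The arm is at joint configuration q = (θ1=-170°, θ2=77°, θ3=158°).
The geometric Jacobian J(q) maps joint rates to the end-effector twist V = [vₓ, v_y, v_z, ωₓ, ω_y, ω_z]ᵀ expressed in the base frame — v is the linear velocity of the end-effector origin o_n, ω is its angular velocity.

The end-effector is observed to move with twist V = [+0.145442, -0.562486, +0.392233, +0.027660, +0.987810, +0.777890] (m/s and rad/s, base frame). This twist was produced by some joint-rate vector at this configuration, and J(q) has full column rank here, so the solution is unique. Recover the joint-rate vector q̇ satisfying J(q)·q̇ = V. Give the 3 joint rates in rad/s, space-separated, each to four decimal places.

0.7320 0.9680 -0.2040

o_n = [-0.8783, -0.0369, 0.3704]
J₁: ẑ×o_n = [0.0369, -0.8783, 0.0000], ω = ẑ
J2: z=[-0.1736, 0.9848, 0.0000] o=[-0.4826, -0.0851, 0.2300] → [0.1383, 0.0244, 0.3814, -0.1736, 0.9848, 0.0000]
J3: z=[-0.9596, -0.1692, -0.2250] o=[-0.5955, -0.1050, 0.7269] → [0.0756, -0.2785, -0.1132, -0.9596, -0.1692, -0.2250]
q̇ = J⁺·V = [0.7320, 0.9680, -0.2040]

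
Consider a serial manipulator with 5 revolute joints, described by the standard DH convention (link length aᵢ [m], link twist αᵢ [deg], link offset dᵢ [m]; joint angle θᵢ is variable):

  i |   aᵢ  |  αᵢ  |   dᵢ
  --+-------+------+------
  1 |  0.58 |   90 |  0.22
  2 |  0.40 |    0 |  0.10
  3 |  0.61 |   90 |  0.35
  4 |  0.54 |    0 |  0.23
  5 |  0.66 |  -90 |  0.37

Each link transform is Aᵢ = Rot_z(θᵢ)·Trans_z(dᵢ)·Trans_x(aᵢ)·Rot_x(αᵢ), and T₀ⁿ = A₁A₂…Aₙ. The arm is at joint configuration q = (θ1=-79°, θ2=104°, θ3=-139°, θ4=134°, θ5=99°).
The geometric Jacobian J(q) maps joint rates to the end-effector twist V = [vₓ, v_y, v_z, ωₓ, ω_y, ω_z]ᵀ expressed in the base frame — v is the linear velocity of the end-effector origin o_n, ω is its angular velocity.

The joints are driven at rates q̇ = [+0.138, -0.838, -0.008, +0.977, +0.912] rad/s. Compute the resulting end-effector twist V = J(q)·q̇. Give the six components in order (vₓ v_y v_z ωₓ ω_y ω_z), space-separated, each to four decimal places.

1.1994 -0.3128 0.1313 0.6237 1.2250 -1.4094

o_n = [-0.3045, -0.0654, 0.2097]
J₁: ẑ×o_n = [0.0654, -0.3045, 0.0000], ω = ẑ
J2: z=[-0.9816, -0.1908, 0.0000] o=[0.1107, -0.5693, 0.2200] → [0.0020, -0.0101, -0.5739, -0.9816, -0.1908, 0.0000]
J3: z=[-0.9816, -0.1908, 0.0000] o=[-0.0060, -0.4934, 0.6081] → [0.0760, -0.3911, -0.4771, -0.9816, -0.1908, 0.0000]
J4: z=[-0.1094, 0.5630, -0.8192] o=[-0.2542, -1.0507, 0.2582] → [0.7798, 0.0359, -0.0795, -0.1094, 0.5630, -0.8192]
J5: z=[-0.1094, 0.5630, -0.8192] o=[-0.7193, -0.6937, 0.2850] → [0.4723, -0.3481, -0.3023, -0.1094, 0.5630, -0.8192]
V = J·q̇ = [1.1994, -0.3128, 0.1313, 0.6237, 1.2250, -1.4094]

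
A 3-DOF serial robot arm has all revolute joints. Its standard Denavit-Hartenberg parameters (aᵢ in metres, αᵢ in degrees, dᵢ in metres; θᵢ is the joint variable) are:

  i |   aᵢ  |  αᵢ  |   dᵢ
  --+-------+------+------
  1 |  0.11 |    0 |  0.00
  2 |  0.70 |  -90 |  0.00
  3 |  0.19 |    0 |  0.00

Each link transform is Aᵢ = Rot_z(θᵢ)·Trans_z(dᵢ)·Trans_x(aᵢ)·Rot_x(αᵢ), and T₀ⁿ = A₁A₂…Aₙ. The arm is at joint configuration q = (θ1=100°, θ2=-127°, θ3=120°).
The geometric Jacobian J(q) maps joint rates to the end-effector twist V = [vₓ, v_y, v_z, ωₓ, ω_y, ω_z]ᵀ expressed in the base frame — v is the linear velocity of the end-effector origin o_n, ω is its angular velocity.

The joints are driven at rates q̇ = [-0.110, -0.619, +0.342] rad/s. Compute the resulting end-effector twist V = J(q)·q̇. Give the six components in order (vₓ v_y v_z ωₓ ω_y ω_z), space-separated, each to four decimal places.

o_n = [0.5200, -0.1663, -0.1645]
J₁: ẑ×o_n = [0.1663, 0.5200, -0.0000], ω = ẑ
J2: z=[0.0000, 0.0000, 1.0000] o=[-0.0191, 0.1083, 0.0000] → [0.2747, 0.5391, -0.0000, 0.0000, 0.0000, 1.0000]
J3: z=[0.4540, 0.8910, 0.0000] o=[0.6046, -0.2095, 0.0000] → [-0.1466, 0.0747, 0.0950, 0.4540, 0.8910, 0.0000]
V = J·q̇ = [-0.2385, -0.3653, 0.0325, 0.1553, 0.3047, -0.7290]

-0.2385 -0.3653 0.0325 0.1553 0.3047 -0.7290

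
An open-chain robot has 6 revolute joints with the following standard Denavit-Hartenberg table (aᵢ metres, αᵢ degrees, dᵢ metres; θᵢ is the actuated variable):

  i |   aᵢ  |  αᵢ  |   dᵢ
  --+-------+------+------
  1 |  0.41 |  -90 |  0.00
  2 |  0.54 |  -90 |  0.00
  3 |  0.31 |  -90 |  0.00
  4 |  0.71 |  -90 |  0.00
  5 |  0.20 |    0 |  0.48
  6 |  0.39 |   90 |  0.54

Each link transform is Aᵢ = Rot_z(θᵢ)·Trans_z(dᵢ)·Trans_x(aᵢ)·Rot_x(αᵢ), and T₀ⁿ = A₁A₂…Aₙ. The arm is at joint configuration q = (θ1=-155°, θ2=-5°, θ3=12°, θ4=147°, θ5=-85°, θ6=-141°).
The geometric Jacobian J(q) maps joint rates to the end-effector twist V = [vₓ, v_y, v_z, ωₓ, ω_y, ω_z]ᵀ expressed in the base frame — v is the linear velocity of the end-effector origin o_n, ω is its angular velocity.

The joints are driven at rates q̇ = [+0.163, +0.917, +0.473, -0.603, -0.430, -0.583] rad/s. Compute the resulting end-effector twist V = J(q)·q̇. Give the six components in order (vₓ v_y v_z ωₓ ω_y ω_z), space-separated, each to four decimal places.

1.2257 -0.2235 0.6438 0.0176 -1.5278 0.5961

o_n = [-0.2785, -0.3618, -0.6095]
J₁: ẑ×o_n = [0.3618, -0.2785, 0.0000], ω = ẑ
J2: z=[0.4226, -0.9063, 0.0000] o=[-0.3716, -0.1733, 0.0000] → [0.5524, 0.2576, 0.0047, 0.4226, -0.9063, 0.0000]
J3: z=[-0.0790, -0.0368, -0.9962] o=[-0.8591, -0.4006, 0.0471] → [0.0629, -0.6302, 0.0183, -0.0790, -0.0368, -0.9962]
J4: z=[-0.2257, 0.9740, -0.0181] o=[-1.1601, -0.4699, 0.0735] → [-0.6633, -0.1701, -0.8831, -0.2257, 0.9740, -0.0181]
J5: z=[0.4626, 0.0908, -0.8819] o=[-0.5514, -0.3226, 0.4080] → [-0.1269, 0.2300, -0.0429, 0.4626, 0.0908, -0.8819]
J6: z=[0.4626, 0.0908, -0.8819] o=[-0.3594, -0.0814, -0.0108] → [-0.3017, 0.2057, -0.1371, 0.4626, 0.0908, -0.8819]
V = J·q̇ = [1.2257, -0.2235, 0.6438, 0.0176, -1.5278, 0.5961]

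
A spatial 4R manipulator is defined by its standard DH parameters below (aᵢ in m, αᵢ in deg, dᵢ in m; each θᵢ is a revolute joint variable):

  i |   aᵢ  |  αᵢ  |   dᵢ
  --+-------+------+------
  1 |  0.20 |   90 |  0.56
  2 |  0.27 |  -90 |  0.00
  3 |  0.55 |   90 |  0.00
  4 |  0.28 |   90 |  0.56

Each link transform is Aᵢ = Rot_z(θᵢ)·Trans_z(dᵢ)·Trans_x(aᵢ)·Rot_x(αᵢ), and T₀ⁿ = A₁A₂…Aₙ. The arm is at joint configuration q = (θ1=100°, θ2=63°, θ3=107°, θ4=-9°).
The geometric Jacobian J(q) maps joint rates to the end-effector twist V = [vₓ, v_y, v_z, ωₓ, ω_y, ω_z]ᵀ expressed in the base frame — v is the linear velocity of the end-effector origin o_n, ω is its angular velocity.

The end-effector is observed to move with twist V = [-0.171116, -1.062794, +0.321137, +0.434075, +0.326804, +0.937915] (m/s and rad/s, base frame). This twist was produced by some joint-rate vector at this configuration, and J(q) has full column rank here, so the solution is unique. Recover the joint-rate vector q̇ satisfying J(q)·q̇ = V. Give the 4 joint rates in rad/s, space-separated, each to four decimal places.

0.7780 0.5620 -0.1470 0.2660

o_n = [-1.0256, 0.3218, 1.0425]
J₁: ẑ×o_n = [-0.3218, -1.0256, 0.0000], ω = ẑ
J2: z=[0.9848, 0.1736, 0.0000] o=[-0.0347, 0.1970, 0.5600] → [0.0838, -0.4752, 0.2950, 0.9848, 0.1736, 0.0000]
J3: z=[0.1547, -0.8775, 0.4540] o=[-0.0560, 0.3177, 0.8006] → [-0.2142, -0.4776, -0.8502, 0.1547, -0.8775, 0.4540]
J4: z=[-0.3633, 0.3768, 0.8521] o=[-0.5613, 0.1544, 0.6573] → [0.0025, -0.2557, 0.1141, -0.3633, 0.3768, 0.8521]
q̇ = J⁺·V = [0.7780, 0.5620, -0.1470, 0.2660]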